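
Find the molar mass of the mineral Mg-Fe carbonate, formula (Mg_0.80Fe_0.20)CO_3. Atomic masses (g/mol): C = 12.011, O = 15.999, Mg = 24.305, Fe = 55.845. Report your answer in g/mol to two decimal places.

M = 0.80·24.305 + 0.20·55.845 + 1·12.011 + 3·15.999

90.62 g/mol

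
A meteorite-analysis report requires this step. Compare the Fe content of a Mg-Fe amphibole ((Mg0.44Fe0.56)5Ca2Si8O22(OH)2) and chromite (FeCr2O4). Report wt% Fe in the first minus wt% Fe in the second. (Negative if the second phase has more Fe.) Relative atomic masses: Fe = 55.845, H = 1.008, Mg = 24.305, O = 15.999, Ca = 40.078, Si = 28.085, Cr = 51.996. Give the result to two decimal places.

First mineral: 156.366 g Fe in 900.665 g formula = 17.36 wt% Fe.
Second mineral: 55.845 g Fe in 223.833 g formula = 24.95 wt% Fe.
17.36% − 24.95% gives a difference of -7.59 percentage points.

-7.59 percentage points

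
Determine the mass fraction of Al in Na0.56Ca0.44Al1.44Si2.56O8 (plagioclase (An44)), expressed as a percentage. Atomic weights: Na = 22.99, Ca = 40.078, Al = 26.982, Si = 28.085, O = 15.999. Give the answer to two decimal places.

Molar mass of Na0.56Ca0.44Al1.44Si2.56O8: 0.56×22.99 + 0.44×40.078 + 1.44×26.982 + 2.56×28.085 + 8×15.999 = 269.252 g/mol.
Mass of Al per formula unit: 1.44 × 26.982 = 38.854 g.
Weight fraction Al = 38.854 / 269.252 = 0.1443.

14.43 weight percent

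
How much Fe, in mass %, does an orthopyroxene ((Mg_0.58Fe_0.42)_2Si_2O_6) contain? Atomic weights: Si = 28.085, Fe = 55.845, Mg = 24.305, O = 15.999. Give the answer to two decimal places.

M((Mg_0.58Fe_0.42)_2Si_2O_6) = 227.268 g/mol.
Fe contributes 0.84 × 55.845 = 46.910 g per mole.
46.910/227.268 = 0.2064 → 20.64%.

20.64 mass %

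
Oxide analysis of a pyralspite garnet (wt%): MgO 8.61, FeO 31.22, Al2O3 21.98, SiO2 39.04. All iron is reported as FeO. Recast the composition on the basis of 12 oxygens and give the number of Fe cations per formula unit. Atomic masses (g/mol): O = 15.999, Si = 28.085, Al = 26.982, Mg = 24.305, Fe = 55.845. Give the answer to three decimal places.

MgO (M=40.304): mol = 0.21363; Mg = 0.21363, O = 0.21363.
FeO (M=71.844): mol = 0.43455; Fe = 0.43455, O = 0.43455.
Al2O3 (M=101.961): mol = 0.21557; Al = 0.43114, O = 0.64671.
SiO2 (M=60.083): mol = 0.64977; Si = 0.64977, O = 1.29954.
ΣO = 2.59443; factor = 12/ΣO = 4.62529.
Fe apfu = 0.43455 × 4.62529 = 2.010.

2.010 Fe apfu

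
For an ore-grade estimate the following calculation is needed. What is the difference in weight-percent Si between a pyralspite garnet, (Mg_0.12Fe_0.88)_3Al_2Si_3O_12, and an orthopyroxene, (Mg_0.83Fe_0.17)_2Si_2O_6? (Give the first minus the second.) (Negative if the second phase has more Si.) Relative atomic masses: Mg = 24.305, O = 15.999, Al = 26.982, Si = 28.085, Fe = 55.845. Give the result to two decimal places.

-9.24 percentage points

Si in (Mg_0.12Fe_0.88)_3Al_2Si_3O_12: molar mass 486.388 g/mol; 3×28.085 = 84.255 g → 17.32 wt%.
Si in (Mg_0.83Fe_0.17)_2Si_2O_6: molar mass 211.498 g/mol; 2×28.085 = 56.170 g → 26.56 wt%.
Difference = 17.32 − 26.56 = -9.24 percentage points.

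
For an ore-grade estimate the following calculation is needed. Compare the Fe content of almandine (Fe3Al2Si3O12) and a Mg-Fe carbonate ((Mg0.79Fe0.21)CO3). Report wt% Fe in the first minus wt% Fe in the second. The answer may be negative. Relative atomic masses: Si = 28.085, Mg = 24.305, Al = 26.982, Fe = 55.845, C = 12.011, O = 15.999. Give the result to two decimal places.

First mineral: 167.535 g Fe in 497.742 g formula = 33.66 wt% Fe.
Second mineral: 11.727 g Fe in 90.936 g formula = 12.90 wt% Fe.
33.66% − 12.90% gives a difference of 20.76 percentage points.

20.76 percentage points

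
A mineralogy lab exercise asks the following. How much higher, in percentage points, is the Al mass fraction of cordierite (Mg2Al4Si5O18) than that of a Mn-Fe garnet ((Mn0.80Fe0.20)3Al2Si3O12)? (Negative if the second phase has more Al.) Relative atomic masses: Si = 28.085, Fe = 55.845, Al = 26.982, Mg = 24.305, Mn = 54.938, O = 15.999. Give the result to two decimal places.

M(Mg2Al4Si5O18) = 584.945 g/mol, so wt% Al = 107.928/584.945 × 100 = 18.45%.
M((Mn0.80Fe0.20)3Al2Si3O12) = 495.565 g/mol, so wt% Al = 53.964/495.565 × 100 = 10.89%.
18.45 − 10.89 = 7.56 pp.

7.56 percentage points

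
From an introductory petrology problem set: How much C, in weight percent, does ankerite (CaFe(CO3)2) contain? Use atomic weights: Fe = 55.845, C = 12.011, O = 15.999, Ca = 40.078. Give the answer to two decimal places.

11.12 weight percent

Formula mass = 1·40.078 + 1·55.845 + 2·12.011 + 6·15.999 = 215.939 g/mol, of which 24.022 g is C.
So C makes up 24.022/215.939 = 0.1112 of the mass, i.e. 11.12%.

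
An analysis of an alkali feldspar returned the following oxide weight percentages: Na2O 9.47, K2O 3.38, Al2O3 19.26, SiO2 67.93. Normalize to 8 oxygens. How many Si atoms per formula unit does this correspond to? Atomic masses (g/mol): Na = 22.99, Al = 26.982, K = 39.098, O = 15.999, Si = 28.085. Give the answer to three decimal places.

2.998 Si apfu

Na2O: 9.47/61.979 = 0.15279 mol → 0.30558 mol Na, 0.15279 mol O.
K2O: 3.38/94.195 = 0.03588 mol → 0.07176 mol K, 0.03588 mol O.
Al2O3: 19.26/101.961 = 0.18890 mol → 0.37780 mol Al, 0.56670 mol O.
SiO2: 67.93/60.083 = 1.13060 mol → 1.13060 mol Si, 2.26120 mol O.
Total oxygen = 3.01657 mol. Normalization factor = 8/3.01657 = 2.65202.
Si per 8 O = 1.13060 × 2.65202 = 2.998.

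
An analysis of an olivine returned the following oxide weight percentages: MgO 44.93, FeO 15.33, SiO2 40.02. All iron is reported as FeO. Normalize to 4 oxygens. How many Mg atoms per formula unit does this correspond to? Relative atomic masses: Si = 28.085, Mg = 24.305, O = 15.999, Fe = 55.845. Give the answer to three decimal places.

MgO (M=40.304): mol = 1.11478; Mg = 1.11478, O = 1.11478.
FeO (M=71.844): mol = 0.21338; Fe = 0.21338, O = 0.21338.
SiO2 (M=60.083): mol = 0.66608; Si = 0.66608, O = 1.33216.
ΣO = 2.66032; factor = 4/ΣO = 1.50358.
Mg apfu = 1.11478 × 1.50358 = 1.676.

1.676 Mg apfu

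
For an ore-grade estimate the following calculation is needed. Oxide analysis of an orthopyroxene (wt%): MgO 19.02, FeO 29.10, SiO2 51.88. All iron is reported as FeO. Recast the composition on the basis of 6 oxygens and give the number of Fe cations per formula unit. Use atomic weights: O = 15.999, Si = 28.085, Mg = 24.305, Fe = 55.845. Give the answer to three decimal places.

0.933 Fe apfu

19.02 wt% MgO ÷ 40.304 g/mol = 0.47191 mol, giving 0.47191 Mg and 0.47191 O.
29.10 wt% FeO ÷ 71.844 g/mol = 0.40504 mol, giving 0.40504 Fe and 0.40504 O.
51.88 wt% SiO2 ÷ 60.083 g/mol = 0.86347 mol, giving 0.86347 Si and 1.72694 O.
Oxygen sums to 2.60389; scaling by 6/2.60389 = 2.30424 puts the formula on 6 O.
Fe: 0.40504 × 2.30424 = 0.933 atoms per formula unit.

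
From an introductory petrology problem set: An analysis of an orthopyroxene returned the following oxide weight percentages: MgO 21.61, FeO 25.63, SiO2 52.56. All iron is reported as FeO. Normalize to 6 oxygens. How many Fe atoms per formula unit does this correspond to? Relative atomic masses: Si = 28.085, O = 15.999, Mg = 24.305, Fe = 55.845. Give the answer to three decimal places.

0.810 Fe apfu

MgO: 21.61/40.304 = 0.53618 mol → 0.53618 mol Mg, 0.53618 mol O.
FeO: 25.63/71.844 = 0.35675 mol → 0.35675 mol Fe, 0.35675 mol O.
SiO2: 52.56/60.083 = 0.87479 mol → 0.87479 mol Si, 1.74958 mol O.
Total oxygen = 2.64251 mol. Normalization factor = 6/2.64251 = 2.27057.
Fe per 6 O = 0.35675 × 2.27057 = 0.810.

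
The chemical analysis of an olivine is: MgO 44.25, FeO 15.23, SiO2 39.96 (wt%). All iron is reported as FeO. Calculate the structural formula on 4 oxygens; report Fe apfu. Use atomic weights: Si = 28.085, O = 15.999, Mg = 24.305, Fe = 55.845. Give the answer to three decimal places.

44.25 wt% MgO ÷ 40.304 g/mol = 1.09791 mol, giving 1.09791 Mg and 1.09791 O.
15.23 wt% FeO ÷ 71.844 g/mol = 0.21199 mol, giving 0.21199 Fe and 0.21199 O.
39.96 wt% SiO2 ÷ 60.083 g/mol = 0.66508 mol, giving 0.66508 Si and 1.33016 O.
Oxygen sums to 2.64006; scaling by 4/2.64006 = 1.51512 puts the formula on 4 O.
Fe: 0.21199 × 1.51512 = 0.321 atoms per formula unit.

0.321 Fe apfu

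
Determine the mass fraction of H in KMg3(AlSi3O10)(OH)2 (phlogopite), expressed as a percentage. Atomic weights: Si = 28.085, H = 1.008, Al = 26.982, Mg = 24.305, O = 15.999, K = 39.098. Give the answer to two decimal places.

0.48 mass %

Formula mass = 1*39.098 + 3*24.305 + 1*26.982 + 3*28.085 + 12*15.999 + 2*1.008 = 417.254 g/mol, of which 2.016 g is H.
So H makes up 2.016/417.254 = 0.0048 of the mass, i.e. 0.48%.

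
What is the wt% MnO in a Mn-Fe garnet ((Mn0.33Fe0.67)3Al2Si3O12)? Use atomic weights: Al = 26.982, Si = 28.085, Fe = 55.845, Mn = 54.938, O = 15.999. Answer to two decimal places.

14.13 wt%

M((Mn0.33Fe0.67)3Al2Si3O12) = 496.844 g/mol; M(MnO) = 70.937 g/mol.
Moles MnO per formula unit = 0.99 Mn ÷ 1 = 0.9900.
MnO fraction = (0.9900 × 70.937) / 496.844 = 70.228/496.844 = 0.1413.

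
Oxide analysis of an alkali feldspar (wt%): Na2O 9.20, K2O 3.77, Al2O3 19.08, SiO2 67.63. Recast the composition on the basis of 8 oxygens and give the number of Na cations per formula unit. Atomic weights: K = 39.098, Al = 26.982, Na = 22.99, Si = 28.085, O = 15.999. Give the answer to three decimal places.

9.20 wt% Na2O ÷ 61.979 g/mol = 0.14844 mol, giving 0.29688 Na and 0.14844 O.
3.77 wt% K2O ÷ 94.195 g/mol = 0.04002 mol, giving 0.08004 K and 0.04002 O.
19.08 wt% Al2O3 ÷ 101.961 g/mol = 0.18713 mol, giving 0.37426 Al and 0.56139 O.
67.63 wt% SiO2 ÷ 60.083 g/mol = 1.12561 mol, giving 1.12561 Si and 2.25122 O.
Oxygen sums to 3.00107; scaling by 8/3.00107 = 2.66572 puts the formula on 8 O.
Na: 0.29688 × 2.66572 = 0.791 atoms per formula unit.

0.791 Na apfu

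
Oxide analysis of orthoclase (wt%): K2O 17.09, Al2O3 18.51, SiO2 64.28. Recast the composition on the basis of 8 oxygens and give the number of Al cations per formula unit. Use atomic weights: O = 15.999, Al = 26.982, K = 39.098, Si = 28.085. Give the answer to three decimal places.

1.014 Al apfu

K2O: 17.09/94.195 = 0.18143 mol → 0.36286 mol K, 0.18143 mol O.
Al2O3: 18.51/101.961 = 0.18154 mol → 0.36308 mol Al, 0.54462 mol O.
SiO2: 64.28/60.083 = 1.06985 mol → 1.06985 mol Si, 2.13970 mol O.
Total oxygen = 2.86575 mol. Normalization factor = 8/2.86575 = 2.79159.
Al per 8 O = 0.36308 × 2.79159 = 1.014.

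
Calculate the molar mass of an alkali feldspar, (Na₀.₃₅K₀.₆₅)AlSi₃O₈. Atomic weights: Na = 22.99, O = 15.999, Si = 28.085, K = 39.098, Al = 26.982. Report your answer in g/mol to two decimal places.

272.69 g/mol

The formula mass is the sum 0.35(22.99) + 0.65(39.098) + 1(26.982) + 3(28.085) + 8(15.999).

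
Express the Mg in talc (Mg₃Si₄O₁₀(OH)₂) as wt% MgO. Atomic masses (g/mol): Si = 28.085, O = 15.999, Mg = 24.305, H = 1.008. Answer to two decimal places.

31.88 wt%

Formula mass = 379.259 g/mol.
3 Mg → 3.0000 mol MgO per formula unit; M(MgO) = 40.304, so MgO mass = 120.912 g.
120.912/379.259 × 100 = 31.88 wt%.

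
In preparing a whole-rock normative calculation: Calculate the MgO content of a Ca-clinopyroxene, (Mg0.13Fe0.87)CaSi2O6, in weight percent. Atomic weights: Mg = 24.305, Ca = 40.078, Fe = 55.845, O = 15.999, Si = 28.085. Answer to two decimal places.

Formula mass = 243.987 g/mol.
0.13 Mg → 0.1300 mol MgO per formula unit; M(MgO) = 40.304, so MgO mass = 5.240 g.
5.240/243.987 × 100 = 2.15 wt%.

2.15 wt%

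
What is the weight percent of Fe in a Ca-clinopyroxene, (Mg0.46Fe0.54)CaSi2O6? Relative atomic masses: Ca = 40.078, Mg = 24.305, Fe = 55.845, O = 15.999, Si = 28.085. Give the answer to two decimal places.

12.91 mass %

Molar mass of (Mg0.46Fe0.54)CaSi2O6: 0.46·24.305 + 0.54·55.845 + 1·40.078 + 2·28.085 + 6·15.999 = 233.579 g/mol.
Mass of Fe per formula unit: 0.54 × 55.845 = 30.156 g.
Weight fraction Fe = 30.156 / 233.579 = 0.1291.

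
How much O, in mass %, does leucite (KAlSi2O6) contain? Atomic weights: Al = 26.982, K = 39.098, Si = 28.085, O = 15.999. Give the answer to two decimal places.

43.98 mass %

Formula mass = 1·39.098 + 1·26.982 + 2·28.085 + 6·15.999 = 218.244 g/mol, of which 95.994 g is O.
So O makes up 95.994/218.244 = 0.4398 of the mass, i.e. 43.98%.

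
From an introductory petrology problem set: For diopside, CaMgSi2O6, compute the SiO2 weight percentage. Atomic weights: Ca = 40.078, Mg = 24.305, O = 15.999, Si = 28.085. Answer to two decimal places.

55.49 wt%

Molar mass of CaMgSi2O6 = 1·40.078 + 1·24.305 + 2·28.085 + 6·15.999 = 216.547 g/mol.
Each formula unit contains 2 Si, equivalent to 2/1 = 2.0000 mol SiO2.
M(SiO2) = 1×28.085 + 2×15.999 = 60.083 g/mol.
Mass of SiO2 per formula unit = 2.0000 × 60.083 = 120.166 g.
SiO2 wt% = 120.166 / 216.547 × 100 = 55.49%.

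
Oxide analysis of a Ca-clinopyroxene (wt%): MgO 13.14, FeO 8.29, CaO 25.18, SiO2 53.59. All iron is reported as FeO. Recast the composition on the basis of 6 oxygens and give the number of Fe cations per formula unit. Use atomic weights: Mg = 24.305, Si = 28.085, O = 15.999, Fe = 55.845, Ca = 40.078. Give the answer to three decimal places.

13.14 wt% MgO ÷ 40.304 g/mol = 0.32602 mol, giving 0.32602 Mg and 0.32602 O.
8.29 wt% FeO ÷ 71.844 g/mol = 0.11539 mol, giving 0.11539 Fe and 0.11539 O.
25.18 wt% CaO ÷ 56.077 g/mol = 0.44903 mol, giving 0.44903 Ca and 0.44903 O.
53.59 wt% SiO2 ÷ 60.083 g/mol = 0.89193 mol, giving 0.89193 Si and 1.78386 O.
Oxygen sums to 2.67430; scaling by 6/2.67430 = 2.24358 puts the formula on 6 O.
Fe: 0.11539 × 2.24358 = 0.259 atoms per formula unit.

0.259 Fe apfu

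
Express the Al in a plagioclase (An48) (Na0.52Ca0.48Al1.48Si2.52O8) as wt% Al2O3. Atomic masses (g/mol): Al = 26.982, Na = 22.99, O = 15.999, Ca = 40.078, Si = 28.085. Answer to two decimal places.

Formula mass = 269.892 g/mol.
1.48 Al → 0.7400 mol Al2O3 per formula unit; M(Al2O3) = 101.961, so Al2O3 mass = 75.451 g.
75.451/269.892 × 100 = 27.96 wt%.

27.96 wt%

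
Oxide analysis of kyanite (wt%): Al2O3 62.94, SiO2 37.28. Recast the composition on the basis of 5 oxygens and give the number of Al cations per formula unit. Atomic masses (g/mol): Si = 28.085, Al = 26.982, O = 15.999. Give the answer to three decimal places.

1.996 Al apfu

Al2O3 (M=101.961): mol = 0.61729; Al = 1.23458, O = 1.85187.
SiO2 (M=60.083): mol = 0.62048; Si = 0.62048, O = 1.24096.
ΣO = 3.09283; factor = 5/ΣO = 1.61664.
Al apfu = 1.23458 × 1.61664 = 1.996.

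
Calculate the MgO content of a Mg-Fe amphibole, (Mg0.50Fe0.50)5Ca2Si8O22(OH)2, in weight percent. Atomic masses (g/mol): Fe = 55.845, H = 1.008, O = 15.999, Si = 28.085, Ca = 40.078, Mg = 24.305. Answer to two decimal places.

11.31 wt%

M((Mg0.50Fe0.50)5Ca2Si8O22(OH)2) = 891.203 g/mol; M(MgO) = 40.304 g/mol.
Moles MgO per formula unit = 2.50 Mg ÷ 1 = 2.5000.
MgO fraction = (2.5000 × 40.304) / 891.203 = 100.760/891.203 = 0.1131.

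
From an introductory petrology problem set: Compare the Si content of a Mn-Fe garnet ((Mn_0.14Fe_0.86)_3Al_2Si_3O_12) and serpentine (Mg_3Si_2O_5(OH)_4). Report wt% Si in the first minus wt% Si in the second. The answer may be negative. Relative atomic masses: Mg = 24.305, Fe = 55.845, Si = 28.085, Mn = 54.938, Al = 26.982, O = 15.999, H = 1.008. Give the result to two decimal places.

-3.33 percentage points

M((Mn_0.14Fe_0.86)_3Al_2Si_3O_12) = 497.361 g/mol, so wt% Si = 84.255/497.361 × 100 = 16.94%.
M(Mg_3Si_2O_5(OH)_4) = 277.108 g/mol, so wt% Si = 56.170/277.108 × 100 = 20.27%.
16.94 − 20.27 = -3.33 pp.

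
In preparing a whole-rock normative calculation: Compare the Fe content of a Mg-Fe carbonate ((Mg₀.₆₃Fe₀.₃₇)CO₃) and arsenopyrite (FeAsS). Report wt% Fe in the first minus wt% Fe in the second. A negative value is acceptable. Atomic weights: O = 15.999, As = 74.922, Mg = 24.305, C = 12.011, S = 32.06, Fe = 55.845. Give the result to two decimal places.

M((Mg₀.₆₃Fe₀.₃₇)CO₃) = 95.983 g/mol, so wt% Fe = 20.663/95.983 × 100 = 21.53%.
M(FeAsS) = 162.827 g/mol, so wt% Fe = 55.845/162.827 × 100 = 34.30%.
21.53 − 34.30 = -12.77 pp.

-12.77 percentage points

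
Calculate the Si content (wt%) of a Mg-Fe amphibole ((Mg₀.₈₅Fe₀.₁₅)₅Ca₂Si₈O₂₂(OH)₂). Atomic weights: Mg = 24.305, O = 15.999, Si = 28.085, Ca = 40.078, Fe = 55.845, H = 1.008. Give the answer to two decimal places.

M((Mg₀.₈₅Fe₀.₁₅)₅Ca₂Si₈O₂₂(OH)₂) = 836.008 g/mol.
Si contributes 8 × 28.085 = 224.680 g per mole.
224.680/836.008 = 0.2688 → 26.88%.

26.88 wt%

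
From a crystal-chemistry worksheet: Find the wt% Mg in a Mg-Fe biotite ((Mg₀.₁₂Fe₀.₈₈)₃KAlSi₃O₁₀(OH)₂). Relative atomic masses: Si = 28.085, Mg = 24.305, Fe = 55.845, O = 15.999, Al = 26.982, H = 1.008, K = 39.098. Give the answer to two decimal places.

1.75 mass %

M((Mg₀.₁₂Fe₀.₈₈)₃KAlSi₃O₁₀(OH)₂) = 500.520 g/mol.
Mg contributes 0.36 × 24.305 = 8.750 g per mole.
8.750/500.520 = 0.0175 → 1.75%.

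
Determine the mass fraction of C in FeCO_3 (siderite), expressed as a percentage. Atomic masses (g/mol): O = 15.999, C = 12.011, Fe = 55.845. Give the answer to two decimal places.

Formula mass = 1·55.845 + 1·12.011 + 3·15.999 = 115.853 g/mol, of which 12.011 g is C.
So C makes up 12.011/115.853 = 0.1037 of the mass, i.e. 10.37%.

10.37 wt%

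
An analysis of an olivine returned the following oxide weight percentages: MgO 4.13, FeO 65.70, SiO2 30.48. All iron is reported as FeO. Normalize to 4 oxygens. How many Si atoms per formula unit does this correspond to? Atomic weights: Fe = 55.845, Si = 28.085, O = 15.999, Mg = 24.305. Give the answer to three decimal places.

MgO (M=40.304): mol = 0.10247; Mg = 0.10247, O = 0.10247.
FeO (M=71.844): mol = 0.91448; Fe = 0.91448, O = 0.91448.
SiO2 (M=60.083): mol = 0.50730; Si = 0.50730, O = 1.01460.
ΣO = 2.03155; factor = 4/ΣO = 1.96894.
Si apfu = 0.50730 × 1.96894 = 0.999.

0.999 Si apfu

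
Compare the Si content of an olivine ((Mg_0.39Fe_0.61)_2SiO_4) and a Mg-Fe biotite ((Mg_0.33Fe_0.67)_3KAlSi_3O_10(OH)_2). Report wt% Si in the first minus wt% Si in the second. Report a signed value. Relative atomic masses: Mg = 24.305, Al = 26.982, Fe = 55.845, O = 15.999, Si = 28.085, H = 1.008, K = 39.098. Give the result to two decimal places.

First mineral: 28.085 g Si in 179.170 g formula = 15.68 wt% Si.
Second mineral: 84.255 g Si in 480.649 g formula = 17.53 wt% Si.
15.68% − 17.53% gives a difference of -1.85 percentage points.

-1.85 percentage points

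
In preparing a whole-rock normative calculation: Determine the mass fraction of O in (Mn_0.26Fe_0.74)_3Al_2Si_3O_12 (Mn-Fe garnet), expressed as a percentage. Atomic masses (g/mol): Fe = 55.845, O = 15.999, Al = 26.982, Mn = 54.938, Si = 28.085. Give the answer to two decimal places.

38.63 mass %

M((Mn_0.26Fe_0.74)_3Al_2Si_3O_12) = 497.035 g/mol.
O contributes 12 × 15.999 = 191.988 g per mole.
191.988/497.035 = 0.3863 → 38.63%.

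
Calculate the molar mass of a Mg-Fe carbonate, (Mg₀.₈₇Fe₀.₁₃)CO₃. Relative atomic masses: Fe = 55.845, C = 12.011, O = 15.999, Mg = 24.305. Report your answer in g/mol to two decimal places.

The formula mass is the sum 0.87×24.305 + 0.13×55.845 + 1×12.011 + 3×15.999.

88.41 g/mol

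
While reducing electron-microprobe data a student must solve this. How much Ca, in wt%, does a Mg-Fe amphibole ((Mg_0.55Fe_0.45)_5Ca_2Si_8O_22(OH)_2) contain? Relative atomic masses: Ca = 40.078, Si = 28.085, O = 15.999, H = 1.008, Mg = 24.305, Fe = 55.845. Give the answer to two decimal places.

M((Mg_0.55Fe_0.45)_5Ca_2Si_8O_22(OH)_2) = 883.318 g/mol.
Ca contributes 2 × 40.078 = 80.156 g per mole.
80.156/883.318 = 0.0907 → 9.07%.

9.07 wt%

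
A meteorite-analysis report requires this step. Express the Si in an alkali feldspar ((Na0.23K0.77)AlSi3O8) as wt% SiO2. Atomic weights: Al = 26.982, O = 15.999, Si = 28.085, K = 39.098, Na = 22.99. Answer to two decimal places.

65.64 wt%

Formula mass = 274.622 g/mol.
3 Si → 3.0000 mol SiO2 per formula unit; M(SiO2) = 60.083, so SiO2 mass = 180.249 g.
180.249/274.622 × 100 = 65.64 wt%.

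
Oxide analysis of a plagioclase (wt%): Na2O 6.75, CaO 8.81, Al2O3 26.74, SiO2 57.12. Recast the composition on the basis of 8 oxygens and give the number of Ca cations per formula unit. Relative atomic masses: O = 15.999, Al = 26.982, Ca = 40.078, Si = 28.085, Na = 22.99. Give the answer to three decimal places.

0.425 Ca apfu

Na2O: 6.75/61.979 = 0.10891 mol → 0.21782 mol Na, 0.10891 mol O.
CaO: 8.81/56.077 = 0.15711 mol → 0.15711 mol Ca, 0.15711 mol O.
Al2O3: 26.74/101.961 = 0.26226 mol → 0.52452 mol Al, 0.78678 mol O.
SiO2: 57.12/60.083 = 0.95068 mol → 0.95068 mol Si, 1.90136 mol O.
Total oxygen = 2.95416 mol. Normalization factor = 8/2.95416 = 2.70805.
Ca per 8 O = 0.15711 × 2.70805 = 0.425.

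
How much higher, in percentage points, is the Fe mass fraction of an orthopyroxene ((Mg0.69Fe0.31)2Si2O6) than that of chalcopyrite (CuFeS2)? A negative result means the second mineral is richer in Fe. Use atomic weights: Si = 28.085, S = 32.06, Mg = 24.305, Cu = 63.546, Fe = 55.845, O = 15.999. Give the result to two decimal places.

Fe in (Mg0.69Fe0.31)2Si2O6: molar mass 220.329 g/mol; 0.62×55.845 = 34.624 g → 15.71 wt%.
Fe in CuFeS2: molar mass 183.511 g/mol; 1×55.845 = 55.845 g → 30.43 wt%.
Difference = 15.71 − 30.43 = -14.72 percentage points.

-14.72 percentage points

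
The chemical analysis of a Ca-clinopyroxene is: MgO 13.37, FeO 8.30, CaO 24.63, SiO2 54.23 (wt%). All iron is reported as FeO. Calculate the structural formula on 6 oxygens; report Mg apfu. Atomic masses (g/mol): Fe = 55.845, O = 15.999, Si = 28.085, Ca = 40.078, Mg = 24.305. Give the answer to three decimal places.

MgO (M=40.304): mol = 0.33173; Mg = 0.33173, O = 0.33173.
FeO (M=71.844): mol = 0.11553; Fe = 0.11553, O = 0.11553.
CaO (M=56.077): mol = 0.43922; Ca = 0.43922, O = 0.43922.
SiO2 (M=60.083): mol = 0.90258; Si = 0.90258, O = 1.80516.
ΣO = 2.69164; factor = 6/ΣO = 2.22912.
Mg apfu = 0.33173 × 2.22912 = 0.739.

0.739 Mg apfu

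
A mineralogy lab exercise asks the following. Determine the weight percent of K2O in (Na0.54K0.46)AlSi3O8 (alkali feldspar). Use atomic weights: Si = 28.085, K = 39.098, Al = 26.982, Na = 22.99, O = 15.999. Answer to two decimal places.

Molar mass of (Na0.54K0.46)AlSi3O8 = 0.54*22.99 + 0.46*39.098 + 1*26.982 + 3*28.085 + 8*15.999 = 269.629 g/mol.
Each formula unit contains 0.46 K, equivalent to 0.46/2 = 0.2300 mol K2O.
M(K2O) = 2×39.098 + 1×15.999 = 94.195 g/mol.
Mass of K2O per formula unit = 0.2300 × 94.195 = 21.665 g.
K2O wt% = 21.665 / 269.629 × 100 = 8.04%.

8.04 wt%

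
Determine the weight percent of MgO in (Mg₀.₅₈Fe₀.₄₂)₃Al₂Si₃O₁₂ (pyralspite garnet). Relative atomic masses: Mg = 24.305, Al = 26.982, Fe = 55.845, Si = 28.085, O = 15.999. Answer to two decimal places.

Formula mass = 442.862 g/mol.
1.74 Mg → 1.7400 mol MgO per formula unit; M(MgO) = 40.304, so MgO mass = 70.129 g.
70.129/442.862 × 100 = 15.84 wt%.

15.84 wt%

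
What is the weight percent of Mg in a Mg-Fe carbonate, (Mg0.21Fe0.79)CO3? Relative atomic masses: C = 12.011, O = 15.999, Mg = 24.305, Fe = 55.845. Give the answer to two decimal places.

4.67 weight percent

M((Mg0.21Fe0.79)CO3) = 109.230 g/mol.
Mg contributes 0.21 × 24.305 = 5.104 g per mole.
5.104/109.230 = 0.0467 → 4.67%.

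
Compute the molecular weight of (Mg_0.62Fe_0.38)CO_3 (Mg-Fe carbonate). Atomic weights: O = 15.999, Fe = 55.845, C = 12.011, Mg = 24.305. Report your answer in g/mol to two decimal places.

96.30 g/mol

The formula mass is the sum 0.62·24.305 + 0.38·55.845 + 1·12.011 + 3·15.999.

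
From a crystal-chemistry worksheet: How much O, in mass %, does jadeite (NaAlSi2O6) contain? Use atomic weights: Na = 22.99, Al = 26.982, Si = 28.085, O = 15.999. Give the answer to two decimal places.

47.49 mass %

Molar mass of NaAlSi2O6: 1·22.99 + 1·26.982 + 2·28.085 + 6·15.999 = 202.136 g/mol.
Mass of O per formula unit: 6 × 15.999 = 95.994 g.
Weight fraction O = 95.994 / 202.136 = 0.4749.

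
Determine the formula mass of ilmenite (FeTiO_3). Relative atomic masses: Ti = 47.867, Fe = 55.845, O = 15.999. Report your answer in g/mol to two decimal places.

151.71 g/mol

The formula mass is the sum 1·55.845 + 1·47.867 + 3·15.999.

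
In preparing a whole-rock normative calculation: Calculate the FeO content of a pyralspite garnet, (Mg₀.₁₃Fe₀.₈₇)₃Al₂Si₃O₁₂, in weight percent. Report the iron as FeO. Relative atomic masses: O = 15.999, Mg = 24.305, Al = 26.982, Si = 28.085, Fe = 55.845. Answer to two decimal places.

Molar mass of (Mg₀.₁₃Fe₀.₈₇)₃Al₂Si₃O₁₂ = 0.39*24.305 + 2.61*55.845 + 2*26.982 + 3*28.085 + 12*15.999 = 485.441 g/mol.
Each formula unit contains 2.61 Fe, equivalent to 2.61/1 = 2.6100 mol FeO.
M(FeO) = 1×55.845 + 1×15.999 = 71.844 g/mol.
Mass of FeO per formula unit = 2.6100 × 71.844 = 187.513 g.
FeO wt% = 187.513 / 485.441 × 100 = 38.63%.

38.63 wt%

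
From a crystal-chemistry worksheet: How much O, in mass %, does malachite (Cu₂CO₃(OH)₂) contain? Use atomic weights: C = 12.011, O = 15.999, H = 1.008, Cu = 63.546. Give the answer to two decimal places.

M(Cu₂CO₃(OH)₂) = 221.114 g/mol.
O contributes 5 × 15.999 = 79.995 g per mole.
79.995/221.114 = 0.3618 → 36.18%.

36.18 mass %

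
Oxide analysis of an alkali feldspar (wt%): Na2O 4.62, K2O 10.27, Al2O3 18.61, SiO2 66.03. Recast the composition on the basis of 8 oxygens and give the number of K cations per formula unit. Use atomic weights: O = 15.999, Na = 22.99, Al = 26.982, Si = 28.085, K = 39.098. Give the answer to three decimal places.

4.62 wt% Na2O ÷ 61.979 g/mol = 0.07454 mol, giving 0.14908 Na and 0.07454 O.
10.27 wt% K2O ÷ 94.195 g/mol = 0.10903 mol, giving 0.21806 K and 0.10903 O.
18.61 wt% Al2O3 ÷ 101.961 g/mol = 0.18252 mol, giving 0.36504 Al and 0.54756 O.
66.03 wt% SiO2 ÷ 60.083 g/mol = 1.09898 mol, giving 1.09898 Si and 2.19796 O.
Oxygen sums to 2.92909; scaling by 8/2.92909 = 2.73122 puts the formula on 8 O.
K: 0.21806 × 2.73122 = 0.596 atoms per formula unit.

0.596 K apfu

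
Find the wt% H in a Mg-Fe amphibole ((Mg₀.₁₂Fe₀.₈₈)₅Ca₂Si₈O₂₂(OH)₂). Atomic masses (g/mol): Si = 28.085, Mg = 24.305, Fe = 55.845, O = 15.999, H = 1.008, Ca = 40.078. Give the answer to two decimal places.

M((Mg₀.₁₂Fe₀.₈₈)₅Ca₂Si₈O₂₂(OH)₂) = 951.129 g/mol.
H contributes 2 × 1.008 = 2.016 g per mole.
2.016/951.129 = 0.0021 → 0.21%.

0.21 mass %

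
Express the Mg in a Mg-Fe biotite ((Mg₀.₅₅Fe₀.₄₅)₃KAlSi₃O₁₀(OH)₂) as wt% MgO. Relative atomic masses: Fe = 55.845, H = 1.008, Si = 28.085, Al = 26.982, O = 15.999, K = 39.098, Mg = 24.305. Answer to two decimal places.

Molar mass of (Mg₀.₅₅Fe₀.₄₅)₃KAlSi₃O₁₀(OH)₂ = 1.65·24.305 + 1.35·55.845 + 1·39.098 + 1·26.982 + 3·28.085 + 12·15.999 + 2·1.008 = 459.833 g/mol.
Each formula unit contains 1.65 Mg, equivalent to 1.65/1 = 1.6500 mol MgO.
M(MgO) = 1×24.305 + 1×15.999 = 40.304 g/mol.
Mass of MgO per formula unit = 1.6500 × 40.304 = 66.502 g.
MgO wt% = 66.502 / 459.833 × 100 = 14.46%.

14.46 wt%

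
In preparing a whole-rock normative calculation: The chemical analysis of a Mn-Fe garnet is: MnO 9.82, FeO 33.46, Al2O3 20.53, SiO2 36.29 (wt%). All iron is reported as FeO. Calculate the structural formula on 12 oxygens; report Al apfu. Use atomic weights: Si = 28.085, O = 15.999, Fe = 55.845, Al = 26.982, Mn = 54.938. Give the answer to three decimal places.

2.000 Al apfu

MnO (M=70.937): mol = 0.13843; Mn = 0.13843, O = 0.13843.
FeO (M=71.844): mol = 0.46573; Fe = 0.46573, O = 0.46573.
Al2O3 (M=101.961): mol = 0.20135; Al = 0.40270, O = 0.60405.
SiO2 (M=60.083): mol = 0.60400; Si = 0.60400, O = 1.20800.
ΣO = 2.41621; factor = 12/ΣO = 4.96646.
Al apfu = 0.40270 × 4.96646 = 2.000.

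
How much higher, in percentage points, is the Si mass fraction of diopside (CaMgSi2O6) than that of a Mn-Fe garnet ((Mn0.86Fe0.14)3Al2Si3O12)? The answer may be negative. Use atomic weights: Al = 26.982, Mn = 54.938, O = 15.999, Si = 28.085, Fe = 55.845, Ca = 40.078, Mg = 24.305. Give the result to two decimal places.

8.93 percentage points

First mineral: 56.170 g Si in 216.547 g formula = 25.94 wt% Si.
Second mineral: 84.255 g Si in 495.402 g formula = 17.01 wt% Si.
25.94% − 17.01% gives a difference of 8.93 percentage points.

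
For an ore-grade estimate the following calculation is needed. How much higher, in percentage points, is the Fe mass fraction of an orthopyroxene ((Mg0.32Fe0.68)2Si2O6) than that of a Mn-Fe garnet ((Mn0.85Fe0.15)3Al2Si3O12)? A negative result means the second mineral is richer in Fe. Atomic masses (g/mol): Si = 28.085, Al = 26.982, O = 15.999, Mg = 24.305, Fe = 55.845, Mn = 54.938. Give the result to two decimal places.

26.10 percentage points

M((Mg0.32Fe0.68)2Si2O6) = 243.668 g/mol, so wt% Fe = 75.949/243.668 × 100 = 31.17%.
M((Mn0.85Fe0.15)3Al2Si3O12) = 495.429 g/mol, so wt% Fe = 25.130/495.429 × 100 = 5.07%.
31.17 − 5.07 = 26.10 pp.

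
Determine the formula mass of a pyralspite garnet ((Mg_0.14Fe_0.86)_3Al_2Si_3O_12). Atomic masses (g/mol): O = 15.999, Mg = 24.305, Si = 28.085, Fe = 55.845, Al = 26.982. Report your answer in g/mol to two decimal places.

484.50 g/mol

Mg: 0.42 × 24.305 = 10.2081
Fe: 2.58 × 55.845 = 144.0801
Al: 2 × 26.982 = 53.9640
Si: 3 × 28.085 = 84.2550
O: 12 × 15.999 = 191.9880
Summing the contributions gives the formula mass.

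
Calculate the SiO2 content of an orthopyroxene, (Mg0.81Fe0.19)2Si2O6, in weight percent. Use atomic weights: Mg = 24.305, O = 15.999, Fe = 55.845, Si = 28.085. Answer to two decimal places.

56.48 wt%

Formula mass = 212.759 g/mol.
2 Si → 2.0000 mol SiO2 per formula unit; M(SiO2) = 60.083, so SiO2 mass = 120.166 g.
120.166/212.759 × 100 = 56.48 wt%.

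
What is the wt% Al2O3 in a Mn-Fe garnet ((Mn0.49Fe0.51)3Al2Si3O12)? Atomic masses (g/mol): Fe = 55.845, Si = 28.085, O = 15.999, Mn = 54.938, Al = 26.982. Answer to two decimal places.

20.54 wt%

M((Mn0.49Fe0.51)3Al2Si3O12) = 496.409 g/mol; M(Al2O3) = 101.961 g/mol.
Moles Al2O3 per formula unit = 2 Al ÷ 2 = 1.0000.
Al2O3 fraction = (1.0000 × 101.961) / 496.409 = 101.961/496.409 = 0.2054.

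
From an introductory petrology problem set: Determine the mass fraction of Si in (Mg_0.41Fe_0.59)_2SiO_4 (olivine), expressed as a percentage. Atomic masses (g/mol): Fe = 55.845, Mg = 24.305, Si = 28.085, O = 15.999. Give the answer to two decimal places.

15.79 mass %

Formula mass = 0.82×24.305 + 1.18×55.845 + 1×28.085 + 4×15.999 = 177.908 g/mol, of which 28.085 g is Si.
So Si makes up 28.085/177.908 = 0.1579 of the mass, i.e. 15.79%.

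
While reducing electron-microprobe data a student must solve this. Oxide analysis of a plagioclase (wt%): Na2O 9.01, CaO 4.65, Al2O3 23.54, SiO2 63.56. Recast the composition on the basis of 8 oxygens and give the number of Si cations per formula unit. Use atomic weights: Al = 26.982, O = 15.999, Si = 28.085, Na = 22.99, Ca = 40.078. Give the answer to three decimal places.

2.787 Si apfu

Na2O (M=61.979): mol = 0.14537; Na = 0.29074, O = 0.14537.
CaO (M=56.077): mol = 0.08292; Ca = 0.08292, O = 0.08292.
Al2O3 (M=101.961): mol = 0.23087; Al = 0.46174, O = 0.69261.
SiO2 (M=60.083): mol = 1.05787; Si = 1.05787, O = 2.11574.
ΣO = 3.03664; factor = 8/ΣO = 2.63449.
Si apfu = 1.05787 × 2.63449 = 2.787.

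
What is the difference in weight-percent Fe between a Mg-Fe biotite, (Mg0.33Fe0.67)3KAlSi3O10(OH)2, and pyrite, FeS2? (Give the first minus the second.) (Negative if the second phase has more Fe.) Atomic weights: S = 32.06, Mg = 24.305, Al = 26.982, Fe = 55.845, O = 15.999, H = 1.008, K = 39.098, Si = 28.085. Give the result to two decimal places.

-23.20 percentage points

First mineral: 112.248 g Fe in 480.649 g formula = 23.35 wt% Fe.
Second mineral: 55.845 g Fe in 119.965 g formula = 46.55 wt% Fe.
23.35% − 46.55% gives a difference of -23.20 percentage points.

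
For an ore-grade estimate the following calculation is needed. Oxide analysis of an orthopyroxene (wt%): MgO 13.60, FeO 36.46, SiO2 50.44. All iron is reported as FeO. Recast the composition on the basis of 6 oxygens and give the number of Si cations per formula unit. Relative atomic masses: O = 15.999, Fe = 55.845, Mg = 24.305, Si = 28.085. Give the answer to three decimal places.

MgO (M=40.304): mol = 0.33744; Mg = 0.33744, O = 0.33744.
FeO (M=71.844): mol = 0.50749; Fe = 0.50749, O = 0.50749.
SiO2 (M=60.083): mol = 0.83951; Si = 0.83951, O = 1.67902.
ΣO = 2.52395; factor = 6/ΣO = 2.37723.
Si apfu = 0.83951 × 2.37723 = 1.996.

1.996 Si apfu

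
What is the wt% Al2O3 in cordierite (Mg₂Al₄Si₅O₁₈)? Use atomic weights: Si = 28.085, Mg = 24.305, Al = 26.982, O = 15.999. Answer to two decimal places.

M(Mg₂Al₄Si₅O₁₈) = 584.945 g/mol; M(Al2O3) = 101.961 g/mol.
Moles Al2O3 per formula unit = 4 Al ÷ 2 = 2.0000.
Al2O3 fraction = (2.0000 × 101.961) / 584.945 = 203.922/584.945 = 0.3486.

34.86 wt%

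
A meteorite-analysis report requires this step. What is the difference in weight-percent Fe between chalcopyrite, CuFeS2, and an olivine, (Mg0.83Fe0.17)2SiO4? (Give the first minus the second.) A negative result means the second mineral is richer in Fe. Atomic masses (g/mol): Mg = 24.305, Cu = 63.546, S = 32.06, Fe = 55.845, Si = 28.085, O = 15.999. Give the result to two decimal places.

First mineral: 55.845 g Fe in 183.511 g formula = 30.43 wt% Fe.
Second mineral: 18.987 g Fe in 151.415 g formula = 12.54 wt% Fe.
30.43% − 12.54% gives a difference of 17.89 percentage points.

17.89 percentage points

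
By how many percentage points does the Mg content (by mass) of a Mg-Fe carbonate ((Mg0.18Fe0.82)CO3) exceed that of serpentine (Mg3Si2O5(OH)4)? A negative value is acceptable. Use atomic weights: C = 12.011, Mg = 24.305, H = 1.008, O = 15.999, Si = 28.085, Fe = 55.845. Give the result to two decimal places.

Mg in (Mg0.18Fe0.82)CO3: molar mass 110.176 g/mol; 0.18×24.305 = 4.375 g → 3.97 wt%.
Mg in Mg3Si2O5(OH)4: molar mass 277.108 g/mol; 3×24.305 = 72.915 g → 26.31 wt%.
Difference = 3.97 − 26.31 = -22.34 percentage points.

-22.34 percentage points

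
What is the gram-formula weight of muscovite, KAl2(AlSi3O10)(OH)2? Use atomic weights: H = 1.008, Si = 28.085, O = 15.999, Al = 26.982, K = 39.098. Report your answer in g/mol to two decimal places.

398.30 g/mol

The formula mass is the sum 1*39.098 + 3*26.982 + 3*28.085 + 12*15.999 + 2*1.008.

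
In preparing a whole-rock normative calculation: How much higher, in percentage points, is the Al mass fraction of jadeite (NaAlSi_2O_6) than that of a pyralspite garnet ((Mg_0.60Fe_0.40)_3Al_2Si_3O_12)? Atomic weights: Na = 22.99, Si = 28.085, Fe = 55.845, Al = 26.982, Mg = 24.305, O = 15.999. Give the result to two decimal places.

1.11 percentage points

M(NaAlSi_2O_6) = 202.136 g/mol, so wt% Al = 26.982/202.136 × 100 = 13.35%.
M((Mg_0.60Fe_0.40)_3Al_2Si_3O_12) = 440.970 g/mol, so wt% Al = 53.964/440.970 × 100 = 12.24%.
13.35 − 12.24 = 1.11 pp.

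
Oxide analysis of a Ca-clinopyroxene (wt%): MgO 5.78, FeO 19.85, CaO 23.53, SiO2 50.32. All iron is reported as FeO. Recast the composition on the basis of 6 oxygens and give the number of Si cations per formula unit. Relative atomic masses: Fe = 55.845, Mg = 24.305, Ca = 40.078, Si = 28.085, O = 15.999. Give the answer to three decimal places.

5.78 wt% MgO ÷ 40.304 g/mol = 0.14341 mol, giving 0.14341 Mg and 0.14341 O.
19.85 wt% FeO ÷ 71.844 g/mol = 0.27629 mol, giving 0.27629 Fe and 0.27629 O.
23.53 wt% CaO ÷ 56.077 g/mol = 0.41960 mol, giving 0.41960 Ca and 0.41960 O.
50.32 wt% SiO2 ÷ 60.083 g/mol = 0.83751 mol, giving 0.83751 Si and 1.67502 O.
Oxygen sums to 2.51432; scaling by 6/2.51432 = 2.38633 puts the formula on 6 O.
Si: 0.83751 × 2.38633 = 1.999 atoms per formula unit.

1.999 Si apfu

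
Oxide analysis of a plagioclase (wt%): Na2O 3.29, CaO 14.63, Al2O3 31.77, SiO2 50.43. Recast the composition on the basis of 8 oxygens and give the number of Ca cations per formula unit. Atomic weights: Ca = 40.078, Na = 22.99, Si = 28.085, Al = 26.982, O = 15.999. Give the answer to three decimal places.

Na2O (M=61.979): mol = 0.05308; Na = 0.10616, O = 0.05308.
CaO (M=56.077): mol = 0.26089; Ca = 0.26089, O = 0.26089.
Al2O3 (M=101.961): mol = 0.31159; Al = 0.62318, O = 0.93477.
SiO2 (M=60.083): mol = 0.83934; Si = 0.83934, O = 1.67868.
ΣO = 2.92742; factor = 8/ΣO = 2.73278.
Ca apfu = 0.26089 × 2.73278 = 0.713.

0.713 Ca apfu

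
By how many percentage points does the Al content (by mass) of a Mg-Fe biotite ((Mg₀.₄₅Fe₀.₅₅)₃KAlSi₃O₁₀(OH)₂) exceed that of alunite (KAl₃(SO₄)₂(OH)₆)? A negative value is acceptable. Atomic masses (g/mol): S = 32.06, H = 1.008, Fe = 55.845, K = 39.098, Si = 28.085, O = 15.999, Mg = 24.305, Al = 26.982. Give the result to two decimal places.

First mineral: 26.982 g Al in 469.295 g formula = 5.75 wt% Al.
Second mineral: 80.946 g Al in 414.198 g formula = 19.54 wt% Al.
5.75% − 19.54% gives a difference of -13.79 percentage points.

-13.79 percentage points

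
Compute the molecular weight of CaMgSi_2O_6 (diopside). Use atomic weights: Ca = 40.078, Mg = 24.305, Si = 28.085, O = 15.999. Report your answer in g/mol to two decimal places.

216.55 g/mol

M = 1·40.078 + 1·24.305 + 2·28.085 + 6·15.999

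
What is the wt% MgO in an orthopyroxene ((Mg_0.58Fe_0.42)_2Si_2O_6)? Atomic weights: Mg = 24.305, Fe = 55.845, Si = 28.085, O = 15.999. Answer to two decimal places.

M((Mg_0.58Fe_0.42)_2Si_2O_6) = 227.268 g/mol; M(MgO) = 40.304 g/mol.
Moles MgO per formula unit = 1.16 Mg ÷ 1 = 1.1600.
MgO fraction = (1.1600 × 40.304) / 227.268 = 46.753/227.268 = 0.2057.

20.57 wt%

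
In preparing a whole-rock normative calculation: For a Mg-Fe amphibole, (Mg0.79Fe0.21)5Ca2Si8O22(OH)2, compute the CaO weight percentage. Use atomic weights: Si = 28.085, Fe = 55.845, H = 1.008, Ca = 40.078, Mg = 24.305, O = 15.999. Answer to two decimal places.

13.27 wt%

Formula mass = 845.470 g/mol.
2 Ca → 2.0000 mol CaO per formula unit; M(CaO) = 56.077, so CaO mass = 112.154 g.
112.154/845.470 × 100 = 13.27 wt%.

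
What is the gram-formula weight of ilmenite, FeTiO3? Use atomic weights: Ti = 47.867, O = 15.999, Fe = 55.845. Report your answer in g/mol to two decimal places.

151.71 g/mol

Fe: 1 × 55.845 = 55.8450
Ti: 1 × 47.867 = 47.8670
O: 3 × 15.999 = 47.9970
Summing the contributions gives the formula mass.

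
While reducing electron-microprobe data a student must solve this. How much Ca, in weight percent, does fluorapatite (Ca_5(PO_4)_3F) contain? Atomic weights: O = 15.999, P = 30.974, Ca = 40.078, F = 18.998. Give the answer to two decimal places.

39.74 weight percent

Formula mass = 5×40.078 + 3×30.974 + 12×15.999 + 1×18.998 = 504.298 g/mol, of which 200.390 g is Ca.
So Ca makes up 200.390/504.298 = 0.3974 of the mass, i.e. 39.74%.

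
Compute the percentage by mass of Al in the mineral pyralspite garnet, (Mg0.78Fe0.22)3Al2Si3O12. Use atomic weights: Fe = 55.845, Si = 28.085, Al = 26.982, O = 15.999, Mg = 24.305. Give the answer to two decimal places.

12.73 mass %

Formula mass = 2.34×24.305 + 0.66×55.845 + 2×26.982 + 3×28.085 + 12×15.999 = 423.938 g/mol, of which 53.964 g is Al.
So Al makes up 53.964/423.938 = 0.1273 of the mass, i.e. 12.73%.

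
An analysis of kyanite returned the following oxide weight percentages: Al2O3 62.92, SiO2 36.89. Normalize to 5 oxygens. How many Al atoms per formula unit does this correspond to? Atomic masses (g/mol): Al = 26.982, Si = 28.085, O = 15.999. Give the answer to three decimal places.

2.004 Al apfu

62.92 wt% Al2O3 ÷ 101.961 g/mol = 0.61710 mol, giving 1.23420 Al and 1.85130 O.
36.89 wt% SiO2 ÷ 60.083 g/mol = 0.61398 mol, giving 0.61398 Si and 1.22796 O.
Oxygen sums to 3.07926; scaling by 5/3.07926 = 1.62377 puts the formula on 5 O.
Al: 1.23420 × 1.62377 = 2.004 atoms per formula unit.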